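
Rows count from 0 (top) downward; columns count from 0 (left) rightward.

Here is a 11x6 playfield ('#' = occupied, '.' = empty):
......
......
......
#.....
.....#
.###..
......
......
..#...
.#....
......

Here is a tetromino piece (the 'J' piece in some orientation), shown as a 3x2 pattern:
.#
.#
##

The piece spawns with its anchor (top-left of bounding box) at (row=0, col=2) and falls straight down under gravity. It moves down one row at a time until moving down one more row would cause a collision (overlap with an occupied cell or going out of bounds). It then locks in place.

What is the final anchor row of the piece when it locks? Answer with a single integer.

Spawn at (row=0, col=2). Try each row:
  row 0: fits
  row 1: fits
  row 2: fits
  row 3: blocked -> lock at row 2

Answer: 2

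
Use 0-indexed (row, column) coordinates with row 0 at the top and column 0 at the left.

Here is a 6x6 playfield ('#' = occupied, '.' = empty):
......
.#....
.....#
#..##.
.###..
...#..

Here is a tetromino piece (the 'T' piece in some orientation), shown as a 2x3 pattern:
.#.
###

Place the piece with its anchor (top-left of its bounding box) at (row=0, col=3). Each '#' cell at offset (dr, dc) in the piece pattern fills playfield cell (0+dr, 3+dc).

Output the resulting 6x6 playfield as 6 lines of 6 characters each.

Answer: ....#.
.#.###
.....#
#..##.
.###..
...#..

Derivation:
Fill (0+0,3+1) = (0,4)
Fill (0+1,3+0) = (1,3)
Fill (0+1,3+1) = (1,4)
Fill (0+1,3+2) = (1,5)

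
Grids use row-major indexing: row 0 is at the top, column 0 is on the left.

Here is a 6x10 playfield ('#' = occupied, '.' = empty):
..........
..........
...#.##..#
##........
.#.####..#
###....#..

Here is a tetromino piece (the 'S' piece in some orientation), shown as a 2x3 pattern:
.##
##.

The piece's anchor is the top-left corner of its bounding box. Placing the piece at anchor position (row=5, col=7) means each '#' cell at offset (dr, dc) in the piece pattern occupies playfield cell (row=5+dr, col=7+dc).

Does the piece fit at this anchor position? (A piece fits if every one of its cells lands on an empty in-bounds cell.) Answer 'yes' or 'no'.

Answer: no

Derivation:
Check each piece cell at anchor (5, 7):
  offset (0,1) -> (5,8): empty -> OK
  offset (0,2) -> (5,9): empty -> OK
  offset (1,0) -> (6,7): out of bounds -> FAIL
  offset (1,1) -> (6,8): out of bounds -> FAIL
All cells valid: no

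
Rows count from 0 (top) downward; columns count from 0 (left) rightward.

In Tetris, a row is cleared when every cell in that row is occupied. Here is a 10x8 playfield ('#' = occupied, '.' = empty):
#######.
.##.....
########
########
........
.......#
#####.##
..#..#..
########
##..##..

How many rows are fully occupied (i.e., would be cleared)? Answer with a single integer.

Check each row:
  row 0: 1 empty cell -> not full
  row 1: 6 empty cells -> not full
  row 2: 0 empty cells -> FULL (clear)
  row 3: 0 empty cells -> FULL (clear)
  row 4: 8 empty cells -> not full
  row 5: 7 empty cells -> not full
  row 6: 1 empty cell -> not full
  row 7: 6 empty cells -> not full
  row 8: 0 empty cells -> FULL (clear)
  row 9: 4 empty cells -> not full
Total rows cleared: 3

Answer: 3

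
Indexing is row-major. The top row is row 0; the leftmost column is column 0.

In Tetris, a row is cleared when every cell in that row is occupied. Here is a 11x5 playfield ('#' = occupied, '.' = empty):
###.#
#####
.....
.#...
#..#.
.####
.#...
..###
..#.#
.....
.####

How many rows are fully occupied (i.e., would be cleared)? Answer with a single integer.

Answer: 1

Derivation:
Check each row:
  row 0: 1 empty cell -> not full
  row 1: 0 empty cells -> FULL (clear)
  row 2: 5 empty cells -> not full
  row 3: 4 empty cells -> not full
  row 4: 3 empty cells -> not full
  row 5: 1 empty cell -> not full
  row 6: 4 empty cells -> not full
  row 7: 2 empty cells -> not full
  row 8: 3 empty cells -> not full
  row 9: 5 empty cells -> not full
  row 10: 1 empty cell -> not full
Total rows cleared: 1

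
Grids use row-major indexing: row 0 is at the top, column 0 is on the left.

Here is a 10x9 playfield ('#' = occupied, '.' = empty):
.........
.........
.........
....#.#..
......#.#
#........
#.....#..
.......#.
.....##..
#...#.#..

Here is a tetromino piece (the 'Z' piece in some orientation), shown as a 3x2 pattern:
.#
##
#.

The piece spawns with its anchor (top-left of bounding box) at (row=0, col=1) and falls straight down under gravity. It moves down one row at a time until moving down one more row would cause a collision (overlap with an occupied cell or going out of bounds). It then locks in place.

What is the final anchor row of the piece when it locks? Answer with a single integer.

Answer: 7

Derivation:
Spawn at (row=0, col=1). Try each row:
  row 0: fits
  row 1: fits
  row 2: fits
  row 3: fits
  row 4: fits
  row 5: fits
  row 6: fits
  row 7: fits
  row 8: blocked -> lock at row 7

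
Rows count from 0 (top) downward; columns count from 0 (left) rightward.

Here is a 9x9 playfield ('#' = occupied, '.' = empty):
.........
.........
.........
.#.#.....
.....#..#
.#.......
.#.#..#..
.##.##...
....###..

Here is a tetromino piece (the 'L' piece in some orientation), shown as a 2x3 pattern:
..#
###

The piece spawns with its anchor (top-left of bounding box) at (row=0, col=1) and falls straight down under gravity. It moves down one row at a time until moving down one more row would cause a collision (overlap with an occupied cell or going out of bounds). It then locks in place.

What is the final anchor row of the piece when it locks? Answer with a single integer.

Spawn at (row=0, col=1). Try each row:
  row 0: fits
  row 1: fits
  row 2: blocked -> lock at row 1

Answer: 1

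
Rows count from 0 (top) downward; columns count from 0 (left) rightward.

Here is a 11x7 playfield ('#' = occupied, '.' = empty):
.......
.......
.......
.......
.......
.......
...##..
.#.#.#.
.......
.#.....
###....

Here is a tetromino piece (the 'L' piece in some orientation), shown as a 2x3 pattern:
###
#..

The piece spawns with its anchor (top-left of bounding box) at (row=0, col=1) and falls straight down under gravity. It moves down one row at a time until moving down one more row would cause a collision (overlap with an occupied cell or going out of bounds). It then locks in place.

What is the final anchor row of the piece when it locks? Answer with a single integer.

Spawn at (row=0, col=1). Try each row:
  row 0: fits
  row 1: fits
  row 2: fits
  row 3: fits
  row 4: fits
  row 5: fits
  row 6: blocked -> lock at row 5

Answer: 5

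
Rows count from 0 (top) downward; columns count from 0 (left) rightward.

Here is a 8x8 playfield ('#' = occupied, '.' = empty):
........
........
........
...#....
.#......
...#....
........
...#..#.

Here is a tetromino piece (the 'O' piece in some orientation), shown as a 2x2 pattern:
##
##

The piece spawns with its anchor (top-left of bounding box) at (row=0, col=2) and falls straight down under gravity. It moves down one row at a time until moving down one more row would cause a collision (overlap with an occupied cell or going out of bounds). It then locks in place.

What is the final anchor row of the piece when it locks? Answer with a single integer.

Spawn at (row=0, col=2). Try each row:
  row 0: fits
  row 1: fits
  row 2: blocked -> lock at row 1

Answer: 1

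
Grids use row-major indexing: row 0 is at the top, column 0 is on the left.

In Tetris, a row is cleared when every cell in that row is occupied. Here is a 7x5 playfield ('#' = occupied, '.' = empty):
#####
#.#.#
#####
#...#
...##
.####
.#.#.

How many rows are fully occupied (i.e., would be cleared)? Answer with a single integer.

Answer: 2

Derivation:
Check each row:
  row 0: 0 empty cells -> FULL (clear)
  row 1: 2 empty cells -> not full
  row 2: 0 empty cells -> FULL (clear)
  row 3: 3 empty cells -> not full
  row 4: 3 empty cells -> not full
  row 5: 1 empty cell -> not full
  row 6: 3 empty cells -> not full
Total rows cleared: 2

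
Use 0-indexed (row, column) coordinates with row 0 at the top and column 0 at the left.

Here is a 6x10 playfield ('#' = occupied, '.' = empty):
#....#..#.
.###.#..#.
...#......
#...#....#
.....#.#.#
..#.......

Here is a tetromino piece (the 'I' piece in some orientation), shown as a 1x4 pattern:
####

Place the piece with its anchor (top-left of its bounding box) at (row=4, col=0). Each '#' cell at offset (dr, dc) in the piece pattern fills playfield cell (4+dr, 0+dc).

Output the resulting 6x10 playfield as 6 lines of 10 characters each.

Fill (4+0,0+0) = (4,0)
Fill (4+0,0+1) = (4,1)
Fill (4+0,0+2) = (4,2)
Fill (4+0,0+3) = (4,3)

Answer: #....#..#.
.###.#..#.
...#......
#...#....#
####.#.#.#
..#.......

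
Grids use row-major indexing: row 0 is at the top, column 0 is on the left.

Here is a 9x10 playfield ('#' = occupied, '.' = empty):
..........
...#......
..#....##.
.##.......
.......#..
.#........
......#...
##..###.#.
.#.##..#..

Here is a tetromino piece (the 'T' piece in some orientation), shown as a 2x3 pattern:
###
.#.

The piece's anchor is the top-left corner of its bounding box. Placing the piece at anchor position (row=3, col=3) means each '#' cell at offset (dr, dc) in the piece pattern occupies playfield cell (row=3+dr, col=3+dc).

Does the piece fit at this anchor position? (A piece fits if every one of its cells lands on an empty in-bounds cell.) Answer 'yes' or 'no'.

Check each piece cell at anchor (3, 3):
  offset (0,0) -> (3,3): empty -> OK
  offset (0,1) -> (3,4): empty -> OK
  offset (0,2) -> (3,5): empty -> OK
  offset (1,1) -> (4,4): empty -> OK
All cells valid: yes

Answer: yes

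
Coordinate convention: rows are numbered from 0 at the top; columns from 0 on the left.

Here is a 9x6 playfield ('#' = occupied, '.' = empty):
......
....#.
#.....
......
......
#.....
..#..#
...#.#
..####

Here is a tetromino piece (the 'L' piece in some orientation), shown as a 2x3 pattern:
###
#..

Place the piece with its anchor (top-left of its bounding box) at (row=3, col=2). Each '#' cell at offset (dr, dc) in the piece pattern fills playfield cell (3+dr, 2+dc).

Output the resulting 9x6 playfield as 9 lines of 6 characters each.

Answer: ......
....#.
#.....
..###.
..#...
#.....
..#..#
...#.#
..####

Derivation:
Fill (3+0,2+0) = (3,2)
Fill (3+0,2+1) = (3,3)
Fill (3+0,2+2) = (3,4)
Fill (3+1,2+0) = (4,2)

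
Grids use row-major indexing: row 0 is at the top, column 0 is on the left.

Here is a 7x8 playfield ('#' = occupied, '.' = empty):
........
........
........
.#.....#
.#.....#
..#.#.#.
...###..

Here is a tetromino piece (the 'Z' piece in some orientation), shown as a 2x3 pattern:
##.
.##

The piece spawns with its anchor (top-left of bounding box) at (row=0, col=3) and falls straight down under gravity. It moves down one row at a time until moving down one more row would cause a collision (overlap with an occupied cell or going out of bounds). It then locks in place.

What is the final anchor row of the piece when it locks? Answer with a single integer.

Spawn at (row=0, col=3). Try each row:
  row 0: fits
  row 1: fits
  row 2: fits
  row 3: fits
  row 4: blocked -> lock at row 3

Answer: 3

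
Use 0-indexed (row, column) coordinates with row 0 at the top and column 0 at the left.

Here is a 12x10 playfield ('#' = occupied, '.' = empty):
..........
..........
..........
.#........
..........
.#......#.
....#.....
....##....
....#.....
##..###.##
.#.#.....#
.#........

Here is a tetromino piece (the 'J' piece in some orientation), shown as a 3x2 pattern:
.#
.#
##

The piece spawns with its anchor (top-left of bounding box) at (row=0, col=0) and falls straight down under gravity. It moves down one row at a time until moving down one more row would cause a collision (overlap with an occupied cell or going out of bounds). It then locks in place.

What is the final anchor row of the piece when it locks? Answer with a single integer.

Spawn at (row=0, col=0). Try each row:
  row 0: fits
  row 1: blocked -> lock at row 0

Answer: 0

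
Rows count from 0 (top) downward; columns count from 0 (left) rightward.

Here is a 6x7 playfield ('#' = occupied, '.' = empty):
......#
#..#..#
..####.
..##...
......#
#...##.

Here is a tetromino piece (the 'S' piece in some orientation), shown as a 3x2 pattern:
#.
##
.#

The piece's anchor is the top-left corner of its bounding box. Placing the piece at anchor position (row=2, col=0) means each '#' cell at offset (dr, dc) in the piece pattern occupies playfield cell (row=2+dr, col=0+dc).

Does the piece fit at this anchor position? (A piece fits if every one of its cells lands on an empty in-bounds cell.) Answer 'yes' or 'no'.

Answer: yes

Derivation:
Check each piece cell at anchor (2, 0):
  offset (0,0) -> (2,0): empty -> OK
  offset (1,0) -> (3,0): empty -> OK
  offset (1,1) -> (3,1): empty -> OK
  offset (2,1) -> (4,1): empty -> OK
All cells valid: yes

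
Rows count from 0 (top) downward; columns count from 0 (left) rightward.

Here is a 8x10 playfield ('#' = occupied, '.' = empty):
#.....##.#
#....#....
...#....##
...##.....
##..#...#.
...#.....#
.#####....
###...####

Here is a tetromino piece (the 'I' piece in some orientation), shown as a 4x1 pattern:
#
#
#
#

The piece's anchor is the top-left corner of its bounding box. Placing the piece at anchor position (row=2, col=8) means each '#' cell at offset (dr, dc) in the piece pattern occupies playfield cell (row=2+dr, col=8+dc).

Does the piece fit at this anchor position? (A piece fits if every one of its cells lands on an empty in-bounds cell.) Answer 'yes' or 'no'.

Answer: no

Derivation:
Check each piece cell at anchor (2, 8):
  offset (0,0) -> (2,8): occupied ('#') -> FAIL
  offset (1,0) -> (3,8): empty -> OK
  offset (2,0) -> (4,8): occupied ('#') -> FAIL
  offset (3,0) -> (5,8): empty -> OK
All cells valid: no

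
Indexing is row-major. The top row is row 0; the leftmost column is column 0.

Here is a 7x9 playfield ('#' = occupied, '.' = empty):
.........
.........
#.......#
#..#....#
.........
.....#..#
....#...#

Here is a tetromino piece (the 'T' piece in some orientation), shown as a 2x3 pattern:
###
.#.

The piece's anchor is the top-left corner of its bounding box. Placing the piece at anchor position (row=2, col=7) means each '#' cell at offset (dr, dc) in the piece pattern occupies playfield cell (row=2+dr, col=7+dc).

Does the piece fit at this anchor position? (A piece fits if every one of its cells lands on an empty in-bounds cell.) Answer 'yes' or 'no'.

Answer: no

Derivation:
Check each piece cell at anchor (2, 7):
  offset (0,0) -> (2,7): empty -> OK
  offset (0,1) -> (2,8): occupied ('#') -> FAIL
  offset (0,2) -> (2,9): out of bounds -> FAIL
  offset (1,1) -> (3,8): occupied ('#') -> FAIL
All cells valid: no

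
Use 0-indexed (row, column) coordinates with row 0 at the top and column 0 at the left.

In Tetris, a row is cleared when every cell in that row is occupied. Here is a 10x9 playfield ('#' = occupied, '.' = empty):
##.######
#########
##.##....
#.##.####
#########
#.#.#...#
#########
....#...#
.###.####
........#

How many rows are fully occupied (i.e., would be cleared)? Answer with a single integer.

Answer: 3

Derivation:
Check each row:
  row 0: 1 empty cell -> not full
  row 1: 0 empty cells -> FULL (clear)
  row 2: 5 empty cells -> not full
  row 3: 2 empty cells -> not full
  row 4: 0 empty cells -> FULL (clear)
  row 5: 5 empty cells -> not full
  row 6: 0 empty cells -> FULL (clear)
  row 7: 7 empty cells -> not full
  row 8: 2 empty cells -> not full
  row 9: 8 empty cells -> not full
Total rows cleared: 3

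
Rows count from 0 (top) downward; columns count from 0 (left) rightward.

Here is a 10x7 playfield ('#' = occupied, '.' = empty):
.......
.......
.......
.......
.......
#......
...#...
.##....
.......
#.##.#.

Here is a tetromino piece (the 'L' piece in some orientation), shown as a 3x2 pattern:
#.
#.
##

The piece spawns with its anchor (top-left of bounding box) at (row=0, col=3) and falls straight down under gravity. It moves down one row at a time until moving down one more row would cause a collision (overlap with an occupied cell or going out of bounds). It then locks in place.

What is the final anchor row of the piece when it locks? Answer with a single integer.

Spawn at (row=0, col=3). Try each row:
  row 0: fits
  row 1: fits
  row 2: fits
  row 3: fits
  row 4: blocked -> lock at row 3

Answer: 3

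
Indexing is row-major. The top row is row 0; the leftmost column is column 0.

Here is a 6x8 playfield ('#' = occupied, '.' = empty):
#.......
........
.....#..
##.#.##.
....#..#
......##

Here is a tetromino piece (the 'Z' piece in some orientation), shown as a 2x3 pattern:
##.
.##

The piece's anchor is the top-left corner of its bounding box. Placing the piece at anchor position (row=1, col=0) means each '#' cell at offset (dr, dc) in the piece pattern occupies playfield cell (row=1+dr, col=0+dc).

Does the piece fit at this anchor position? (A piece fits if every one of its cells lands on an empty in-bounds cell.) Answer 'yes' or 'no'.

Check each piece cell at anchor (1, 0):
  offset (0,0) -> (1,0): empty -> OK
  offset (0,1) -> (1,1): empty -> OK
  offset (1,1) -> (2,1): empty -> OK
  offset (1,2) -> (2,2): empty -> OK
All cells valid: yes

Answer: yes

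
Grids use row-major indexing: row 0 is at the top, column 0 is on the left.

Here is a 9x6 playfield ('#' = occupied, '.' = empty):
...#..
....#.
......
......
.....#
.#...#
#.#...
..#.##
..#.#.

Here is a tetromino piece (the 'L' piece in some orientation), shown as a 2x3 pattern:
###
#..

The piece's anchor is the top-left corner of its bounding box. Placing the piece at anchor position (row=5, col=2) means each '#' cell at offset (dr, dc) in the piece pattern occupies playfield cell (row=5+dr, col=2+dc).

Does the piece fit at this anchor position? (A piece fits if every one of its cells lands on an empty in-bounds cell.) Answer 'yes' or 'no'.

Answer: no

Derivation:
Check each piece cell at anchor (5, 2):
  offset (0,0) -> (5,2): empty -> OK
  offset (0,1) -> (5,3): empty -> OK
  offset (0,2) -> (5,4): empty -> OK
  offset (1,0) -> (6,2): occupied ('#') -> FAIL
All cells valid: no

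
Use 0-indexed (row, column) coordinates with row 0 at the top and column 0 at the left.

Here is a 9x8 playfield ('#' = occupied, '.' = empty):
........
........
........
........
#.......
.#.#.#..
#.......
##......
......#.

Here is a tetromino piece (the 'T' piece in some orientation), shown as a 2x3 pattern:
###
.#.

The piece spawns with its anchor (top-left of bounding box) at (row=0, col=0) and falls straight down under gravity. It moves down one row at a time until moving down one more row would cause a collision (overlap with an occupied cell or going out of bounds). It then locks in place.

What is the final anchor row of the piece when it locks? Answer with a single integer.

Answer: 3

Derivation:
Spawn at (row=0, col=0). Try each row:
  row 0: fits
  row 1: fits
  row 2: fits
  row 3: fits
  row 4: blocked -> lock at row 3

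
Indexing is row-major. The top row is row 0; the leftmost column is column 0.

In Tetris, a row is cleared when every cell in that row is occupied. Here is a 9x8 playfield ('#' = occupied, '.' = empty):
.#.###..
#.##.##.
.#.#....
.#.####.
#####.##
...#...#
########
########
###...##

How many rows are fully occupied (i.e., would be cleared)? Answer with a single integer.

Answer: 2

Derivation:
Check each row:
  row 0: 4 empty cells -> not full
  row 1: 3 empty cells -> not full
  row 2: 6 empty cells -> not full
  row 3: 3 empty cells -> not full
  row 4: 1 empty cell -> not full
  row 5: 6 empty cells -> not full
  row 6: 0 empty cells -> FULL (clear)
  row 7: 0 empty cells -> FULL (clear)
  row 8: 3 empty cells -> not full
Total rows cleared: 2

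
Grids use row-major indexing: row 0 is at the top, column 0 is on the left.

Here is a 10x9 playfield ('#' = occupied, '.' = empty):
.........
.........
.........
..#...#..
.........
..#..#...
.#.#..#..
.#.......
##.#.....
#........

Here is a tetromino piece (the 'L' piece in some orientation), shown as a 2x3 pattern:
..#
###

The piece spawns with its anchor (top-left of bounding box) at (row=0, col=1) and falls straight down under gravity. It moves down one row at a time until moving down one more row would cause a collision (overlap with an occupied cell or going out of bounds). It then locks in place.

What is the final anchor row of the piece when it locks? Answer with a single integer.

Answer: 1

Derivation:
Spawn at (row=0, col=1). Try each row:
  row 0: fits
  row 1: fits
  row 2: blocked -> lock at row 1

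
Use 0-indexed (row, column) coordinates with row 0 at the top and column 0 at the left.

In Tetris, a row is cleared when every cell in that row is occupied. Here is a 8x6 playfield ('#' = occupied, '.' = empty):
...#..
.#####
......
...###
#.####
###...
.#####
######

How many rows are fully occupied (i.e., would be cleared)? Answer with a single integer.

Answer: 1

Derivation:
Check each row:
  row 0: 5 empty cells -> not full
  row 1: 1 empty cell -> not full
  row 2: 6 empty cells -> not full
  row 3: 3 empty cells -> not full
  row 4: 1 empty cell -> not full
  row 5: 3 empty cells -> not full
  row 6: 1 empty cell -> not full
  row 7: 0 empty cells -> FULL (clear)
Total rows cleared: 1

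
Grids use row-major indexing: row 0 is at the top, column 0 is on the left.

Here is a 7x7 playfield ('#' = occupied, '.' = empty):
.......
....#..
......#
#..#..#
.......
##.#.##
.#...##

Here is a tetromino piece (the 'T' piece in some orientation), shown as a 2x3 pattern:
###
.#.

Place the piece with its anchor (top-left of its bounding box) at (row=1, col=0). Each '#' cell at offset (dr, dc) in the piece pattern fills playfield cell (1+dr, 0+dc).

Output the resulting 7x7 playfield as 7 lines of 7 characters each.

Fill (1+0,0+0) = (1,0)
Fill (1+0,0+1) = (1,1)
Fill (1+0,0+2) = (1,2)
Fill (1+1,0+1) = (2,1)

Answer: .......
###.#..
.#....#
#..#..#
.......
##.#.##
.#...##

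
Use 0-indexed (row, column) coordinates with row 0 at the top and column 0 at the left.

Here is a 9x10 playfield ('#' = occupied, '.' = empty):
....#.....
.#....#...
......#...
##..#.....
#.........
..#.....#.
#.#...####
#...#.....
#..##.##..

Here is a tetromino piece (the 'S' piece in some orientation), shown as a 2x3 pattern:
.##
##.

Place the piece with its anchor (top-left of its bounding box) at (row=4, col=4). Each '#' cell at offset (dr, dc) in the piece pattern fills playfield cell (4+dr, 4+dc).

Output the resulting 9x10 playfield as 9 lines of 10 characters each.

Fill (4+0,4+1) = (4,5)
Fill (4+0,4+2) = (4,6)
Fill (4+1,4+0) = (5,4)
Fill (4+1,4+1) = (5,5)

Answer: ....#.....
.#....#...
......#...
##..#.....
#....##...
..#.##..#.
#.#...####
#...#.....
#..##.##..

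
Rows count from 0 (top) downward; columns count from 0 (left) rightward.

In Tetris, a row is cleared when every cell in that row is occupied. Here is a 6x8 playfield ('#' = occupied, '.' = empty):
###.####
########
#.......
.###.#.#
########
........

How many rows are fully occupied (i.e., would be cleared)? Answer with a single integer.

Check each row:
  row 0: 1 empty cell -> not full
  row 1: 0 empty cells -> FULL (clear)
  row 2: 7 empty cells -> not full
  row 3: 3 empty cells -> not full
  row 4: 0 empty cells -> FULL (clear)
  row 5: 8 empty cells -> not full
Total rows cleared: 2

Answer: 2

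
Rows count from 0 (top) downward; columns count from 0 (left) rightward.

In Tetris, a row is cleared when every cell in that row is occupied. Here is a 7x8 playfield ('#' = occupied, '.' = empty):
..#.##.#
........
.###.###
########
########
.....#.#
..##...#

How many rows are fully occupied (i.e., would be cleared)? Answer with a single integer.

Answer: 2

Derivation:
Check each row:
  row 0: 4 empty cells -> not full
  row 1: 8 empty cells -> not full
  row 2: 2 empty cells -> not full
  row 3: 0 empty cells -> FULL (clear)
  row 4: 0 empty cells -> FULL (clear)
  row 5: 6 empty cells -> not full
  row 6: 5 empty cells -> not full
Total rows cleared: 2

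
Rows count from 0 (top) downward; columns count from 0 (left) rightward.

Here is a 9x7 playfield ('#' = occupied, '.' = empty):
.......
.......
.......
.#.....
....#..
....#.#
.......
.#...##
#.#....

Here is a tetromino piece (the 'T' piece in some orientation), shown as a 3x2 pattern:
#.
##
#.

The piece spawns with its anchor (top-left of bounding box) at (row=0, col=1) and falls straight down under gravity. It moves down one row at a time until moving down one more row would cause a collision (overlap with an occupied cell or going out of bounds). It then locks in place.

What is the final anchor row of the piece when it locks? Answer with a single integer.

Answer: 0

Derivation:
Spawn at (row=0, col=1). Try each row:
  row 0: fits
  row 1: blocked -> lock at row 0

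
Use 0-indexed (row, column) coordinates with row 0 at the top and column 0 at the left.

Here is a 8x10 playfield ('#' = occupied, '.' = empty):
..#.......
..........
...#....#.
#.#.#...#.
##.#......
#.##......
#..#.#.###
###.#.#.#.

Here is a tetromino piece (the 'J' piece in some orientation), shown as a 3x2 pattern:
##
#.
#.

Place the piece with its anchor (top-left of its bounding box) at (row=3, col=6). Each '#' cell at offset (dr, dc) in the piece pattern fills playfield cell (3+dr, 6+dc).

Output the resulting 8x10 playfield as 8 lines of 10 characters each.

Fill (3+0,6+0) = (3,6)
Fill (3+0,6+1) = (3,7)
Fill (3+1,6+0) = (4,6)
Fill (3+2,6+0) = (5,6)

Answer: ..#.......
..........
...#....#.
#.#.#.###.
##.#..#...
#.##..#...
#..#.#.###
###.#.#.#.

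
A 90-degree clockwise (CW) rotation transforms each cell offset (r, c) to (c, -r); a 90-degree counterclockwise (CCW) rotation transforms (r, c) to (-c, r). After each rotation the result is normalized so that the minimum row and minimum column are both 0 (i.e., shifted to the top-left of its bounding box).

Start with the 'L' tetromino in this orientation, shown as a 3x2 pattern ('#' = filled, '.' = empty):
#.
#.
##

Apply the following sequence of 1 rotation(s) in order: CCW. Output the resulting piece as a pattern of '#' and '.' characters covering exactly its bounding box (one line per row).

Answer: ..#
###

Derivation:
Start:
#.
#.
##
After rotation 1 (CCW):
..#
###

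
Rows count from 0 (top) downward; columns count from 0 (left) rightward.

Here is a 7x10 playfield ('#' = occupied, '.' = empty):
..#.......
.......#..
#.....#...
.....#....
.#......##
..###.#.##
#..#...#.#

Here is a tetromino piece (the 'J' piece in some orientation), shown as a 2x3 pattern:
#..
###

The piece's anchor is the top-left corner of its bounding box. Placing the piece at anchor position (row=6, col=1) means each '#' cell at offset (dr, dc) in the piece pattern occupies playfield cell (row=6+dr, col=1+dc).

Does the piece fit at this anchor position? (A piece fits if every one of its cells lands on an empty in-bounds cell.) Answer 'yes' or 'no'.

Check each piece cell at anchor (6, 1):
  offset (0,0) -> (6,1): empty -> OK
  offset (1,0) -> (7,1): out of bounds -> FAIL
  offset (1,1) -> (7,2): out of bounds -> FAIL
  offset (1,2) -> (7,3): out of bounds -> FAIL
All cells valid: no

Answer: no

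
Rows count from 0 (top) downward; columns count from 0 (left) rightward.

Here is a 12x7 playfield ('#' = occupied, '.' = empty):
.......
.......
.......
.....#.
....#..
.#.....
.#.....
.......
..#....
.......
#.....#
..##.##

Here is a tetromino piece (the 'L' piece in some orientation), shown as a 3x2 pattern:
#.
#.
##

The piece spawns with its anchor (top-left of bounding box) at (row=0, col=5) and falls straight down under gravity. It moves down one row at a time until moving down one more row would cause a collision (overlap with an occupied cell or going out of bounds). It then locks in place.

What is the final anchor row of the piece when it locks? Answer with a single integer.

Spawn at (row=0, col=5). Try each row:
  row 0: fits
  row 1: blocked -> lock at row 0

Answer: 0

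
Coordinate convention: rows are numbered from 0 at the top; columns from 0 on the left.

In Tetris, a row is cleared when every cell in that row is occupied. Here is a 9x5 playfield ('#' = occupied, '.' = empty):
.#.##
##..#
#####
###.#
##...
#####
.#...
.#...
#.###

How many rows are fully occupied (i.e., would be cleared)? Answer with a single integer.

Answer: 2

Derivation:
Check each row:
  row 0: 2 empty cells -> not full
  row 1: 2 empty cells -> not full
  row 2: 0 empty cells -> FULL (clear)
  row 3: 1 empty cell -> not full
  row 4: 3 empty cells -> not full
  row 5: 0 empty cells -> FULL (clear)
  row 6: 4 empty cells -> not full
  row 7: 4 empty cells -> not full
  row 8: 1 empty cell -> not full
Total rows cleared: 2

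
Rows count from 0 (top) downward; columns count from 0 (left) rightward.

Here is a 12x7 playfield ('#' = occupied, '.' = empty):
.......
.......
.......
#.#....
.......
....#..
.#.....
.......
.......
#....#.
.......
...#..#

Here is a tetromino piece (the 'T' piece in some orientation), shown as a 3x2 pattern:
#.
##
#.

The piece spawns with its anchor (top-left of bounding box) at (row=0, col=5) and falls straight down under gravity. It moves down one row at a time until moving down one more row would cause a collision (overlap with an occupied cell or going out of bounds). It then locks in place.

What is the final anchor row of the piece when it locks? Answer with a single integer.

Spawn at (row=0, col=5). Try each row:
  row 0: fits
  row 1: fits
  row 2: fits
  row 3: fits
  row 4: fits
  row 5: fits
  row 6: fits
  row 7: blocked -> lock at row 6

Answer: 6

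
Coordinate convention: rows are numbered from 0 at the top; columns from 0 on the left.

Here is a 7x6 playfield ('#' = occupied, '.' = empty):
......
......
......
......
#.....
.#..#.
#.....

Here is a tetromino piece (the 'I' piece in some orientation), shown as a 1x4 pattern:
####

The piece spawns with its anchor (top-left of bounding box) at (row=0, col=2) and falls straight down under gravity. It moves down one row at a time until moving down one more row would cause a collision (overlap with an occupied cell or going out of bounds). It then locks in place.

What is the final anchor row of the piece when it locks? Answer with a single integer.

Answer: 4

Derivation:
Spawn at (row=0, col=2). Try each row:
  row 0: fits
  row 1: fits
  row 2: fits
  row 3: fits
  row 4: fits
  row 5: blocked -> lock at row 4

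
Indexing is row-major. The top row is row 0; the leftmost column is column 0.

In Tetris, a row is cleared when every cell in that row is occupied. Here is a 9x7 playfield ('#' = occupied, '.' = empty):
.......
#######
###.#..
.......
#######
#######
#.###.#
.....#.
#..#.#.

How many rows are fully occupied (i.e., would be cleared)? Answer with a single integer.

Check each row:
  row 0: 7 empty cells -> not full
  row 1: 0 empty cells -> FULL (clear)
  row 2: 3 empty cells -> not full
  row 3: 7 empty cells -> not full
  row 4: 0 empty cells -> FULL (clear)
  row 5: 0 empty cells -> FULL (clear)
  row 6: 2 empty cells -> not full
  row 7: 6 empty cells -> not full
  row 8: 4 empty cells -> not full
Total rows cleared: 3

Answer: 3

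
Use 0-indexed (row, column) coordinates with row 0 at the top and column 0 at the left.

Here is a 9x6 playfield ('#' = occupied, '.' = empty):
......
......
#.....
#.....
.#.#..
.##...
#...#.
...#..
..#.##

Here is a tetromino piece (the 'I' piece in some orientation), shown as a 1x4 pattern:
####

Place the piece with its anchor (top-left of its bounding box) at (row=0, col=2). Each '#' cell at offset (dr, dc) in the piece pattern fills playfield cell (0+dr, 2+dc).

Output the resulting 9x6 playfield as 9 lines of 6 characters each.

Fill (0+0,2+0) = (0,2)
Fill (0+0,2+1) = (0,3)
Fill (0+0,2+2) = (0,4)
Fill (0+0,2+3) = (0,5)

Answer: ..####
......
#.....
#.....
.#.#..
.##...
#...#.
...#..
..#.##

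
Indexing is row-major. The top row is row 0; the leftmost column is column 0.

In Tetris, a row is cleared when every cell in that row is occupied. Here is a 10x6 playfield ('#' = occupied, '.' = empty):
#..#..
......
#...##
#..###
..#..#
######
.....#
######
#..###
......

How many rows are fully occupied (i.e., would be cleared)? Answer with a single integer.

Answer: 2

Derivation:
Check each row:
  row 0: 4 empty cells -> not full
  row 1: 6 empty cells -> not full
  row 2: 3 empty cells -> not full
  row 3: 2 empty cells -> not full
  row 4: 4 empty cells -> not full
  row 5: 0 empty cells -> FULL (clear)
  row 6: 5 empty cells -> not full
  row 7: 0 empty cells -> FULL (clear)
  row 8: 2 empty cells -> not full
  row 9: 6 empty cells -> not full
Total rows cleared: 2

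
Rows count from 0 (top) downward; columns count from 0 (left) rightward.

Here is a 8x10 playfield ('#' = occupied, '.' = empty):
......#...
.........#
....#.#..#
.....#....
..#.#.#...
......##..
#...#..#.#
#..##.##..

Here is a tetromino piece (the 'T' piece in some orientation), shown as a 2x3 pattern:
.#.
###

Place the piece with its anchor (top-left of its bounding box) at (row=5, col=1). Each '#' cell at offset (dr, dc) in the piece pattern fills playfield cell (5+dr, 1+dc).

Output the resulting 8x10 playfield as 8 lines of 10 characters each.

Fill (5+0,1+1) = (5,2)
Fill (5+1,1+0) = (6,1)
Fill (5+1,1+1) = (6,2)
Fill (5+1,1+2) = (6,3)

Answer: ......#...
.........#
....#.#..#
.....#....
..#.#.#...
..#...##..
#####..#.#
#..##.##..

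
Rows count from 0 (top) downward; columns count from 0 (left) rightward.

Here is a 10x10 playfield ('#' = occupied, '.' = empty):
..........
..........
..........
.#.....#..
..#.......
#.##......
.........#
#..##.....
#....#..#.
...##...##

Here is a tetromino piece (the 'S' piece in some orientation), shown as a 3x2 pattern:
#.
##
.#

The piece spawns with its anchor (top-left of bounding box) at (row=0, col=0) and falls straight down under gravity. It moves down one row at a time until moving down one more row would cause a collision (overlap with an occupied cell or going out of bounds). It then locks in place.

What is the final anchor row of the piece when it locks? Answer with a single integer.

Spawn at (row=0, col=0). Try each row:
  row 0: fits
  row 1: blocked -> lock at row 0

Answer: 0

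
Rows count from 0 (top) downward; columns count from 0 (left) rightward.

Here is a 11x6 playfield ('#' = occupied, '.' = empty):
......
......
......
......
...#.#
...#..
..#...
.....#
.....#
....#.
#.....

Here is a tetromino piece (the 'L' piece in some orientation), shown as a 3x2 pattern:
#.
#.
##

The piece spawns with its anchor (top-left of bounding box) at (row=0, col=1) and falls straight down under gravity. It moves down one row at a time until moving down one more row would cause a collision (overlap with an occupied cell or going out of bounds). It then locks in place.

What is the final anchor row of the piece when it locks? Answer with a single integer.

Spawn at (row=0, col=1). Try each row:
  row 0: fits
  row 1: fits
  row 2: fits
  row 3: fits
  row 4: blocked -> lock at row 3

Answer: 3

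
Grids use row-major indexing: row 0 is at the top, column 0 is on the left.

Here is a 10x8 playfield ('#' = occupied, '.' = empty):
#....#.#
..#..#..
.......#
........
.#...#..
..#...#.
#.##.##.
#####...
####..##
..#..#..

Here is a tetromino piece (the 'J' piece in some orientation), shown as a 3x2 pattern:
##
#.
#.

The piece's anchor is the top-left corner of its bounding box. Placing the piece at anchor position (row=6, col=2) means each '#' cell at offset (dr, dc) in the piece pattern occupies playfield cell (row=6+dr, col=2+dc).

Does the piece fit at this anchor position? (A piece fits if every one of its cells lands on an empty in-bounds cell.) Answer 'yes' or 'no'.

Check each piece cell at anchor (6, 2):
  offset (0,0) -> (6,2): occupied ('#') -> FAIL
  offset (0,1) -> (6,3): occupied ('#') -> FAIL
  offset (1,0) -> (7,2): occupied ('#') -> FAIL
  offset (2,0) -> (8,2): occupied ('#') -> FAIL
All cells valid: no

Answer: no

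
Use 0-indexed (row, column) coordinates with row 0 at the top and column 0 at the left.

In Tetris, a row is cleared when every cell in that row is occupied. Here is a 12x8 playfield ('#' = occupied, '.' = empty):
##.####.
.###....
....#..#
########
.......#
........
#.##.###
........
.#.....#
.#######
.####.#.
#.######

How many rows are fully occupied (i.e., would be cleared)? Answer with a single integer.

Check each row:
  row 0: 2 empty cells -> not full
  row 1: 5 empty cells -> not full
  row 2: 6 empty cells -> not full
  row 3: 0 empty cells -> FULL (clear)
  row 4: 7 empty cells -> not full
  row 5: 8 empty cells -> not full
  row 6: 2 empty cells -> not full
  row 7: 8 empty cells -> not full
  row 8: 6 empty cells -> not full
  row 9: 1 empty cell -> not full
  row 10: 3 empty cells -> not full
  row 11: 1 empty cell -> not full
Total rows cleared: 1

Answer: 1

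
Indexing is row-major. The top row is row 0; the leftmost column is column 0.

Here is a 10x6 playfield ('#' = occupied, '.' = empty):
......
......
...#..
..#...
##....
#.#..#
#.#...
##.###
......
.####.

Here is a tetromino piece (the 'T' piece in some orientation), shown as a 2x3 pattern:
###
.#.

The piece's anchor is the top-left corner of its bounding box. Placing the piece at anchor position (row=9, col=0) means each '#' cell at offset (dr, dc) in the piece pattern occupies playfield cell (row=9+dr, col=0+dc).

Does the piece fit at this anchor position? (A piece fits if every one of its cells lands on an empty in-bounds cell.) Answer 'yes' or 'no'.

Answer: no

Derivation:
Check each piece cell at anchor (9, 0):
  offset (0,0) -> (9,0): empty -> OK
  offset (0,1) -> (9,1): occupied ('#') -> FAIL
  offset (0,2) -> (9,2): occupied ('#') -> FAIL
  offset (1,1) -> (10,1): out of bounds -> FAIL
All cells valid: no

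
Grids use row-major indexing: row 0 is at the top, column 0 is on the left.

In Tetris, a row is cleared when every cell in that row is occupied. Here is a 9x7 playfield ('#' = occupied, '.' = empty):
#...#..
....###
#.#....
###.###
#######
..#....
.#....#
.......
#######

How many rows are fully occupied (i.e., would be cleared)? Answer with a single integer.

Answer: 2

Derivation:
Check each row:
  row 0: 5 empty cells -> not full
  row 1: 4 empty cells -> not full
  row 2: 5 empty cells -> not full
  row 3: 1 empty cell -> not full
  row 4: 0 empty cells -> FULL (clear)
  row 5: 6 empty cells -> not full
  row 6: 5 empty cells -> not full
  row 7: 7 empty cells -> not full
  row 8: 0 empty cells -> FULL (clear)
Total rows cleared: 2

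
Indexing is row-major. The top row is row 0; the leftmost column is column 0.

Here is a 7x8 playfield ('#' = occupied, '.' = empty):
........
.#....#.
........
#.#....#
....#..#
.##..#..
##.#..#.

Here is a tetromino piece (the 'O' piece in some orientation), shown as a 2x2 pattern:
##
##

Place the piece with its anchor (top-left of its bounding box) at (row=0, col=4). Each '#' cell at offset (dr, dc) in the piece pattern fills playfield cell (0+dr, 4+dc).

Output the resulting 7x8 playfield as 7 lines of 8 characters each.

Answer: ....##..
.#..###.
........
#.#....#
....#..#
.##..#..
##.#..#.

Derivation:
Fill (0+0,4+0) = (0,4)
Fill (0+0,4+1) = (0,5)
Fill (0+1,4+0) = (1,4)
Fill (0+1,4+1) = (1,5)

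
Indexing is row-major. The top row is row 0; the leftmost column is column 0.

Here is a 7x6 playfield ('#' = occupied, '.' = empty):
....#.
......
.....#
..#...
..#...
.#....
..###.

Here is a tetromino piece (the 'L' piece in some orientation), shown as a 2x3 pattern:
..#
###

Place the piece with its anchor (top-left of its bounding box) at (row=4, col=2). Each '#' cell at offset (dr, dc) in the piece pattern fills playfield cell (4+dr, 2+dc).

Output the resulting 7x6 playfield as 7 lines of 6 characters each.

Answer: ....#.
......
.....#
..#...
..#.#.
.####.
..###.

Derivation:
Fill (4+0,2+2) = (4,4)
Fill (4+1,2+0) = (5,2)
Fill (4+1,2+1) = (5,3)
Fill (4+1,2+2) = (5,4)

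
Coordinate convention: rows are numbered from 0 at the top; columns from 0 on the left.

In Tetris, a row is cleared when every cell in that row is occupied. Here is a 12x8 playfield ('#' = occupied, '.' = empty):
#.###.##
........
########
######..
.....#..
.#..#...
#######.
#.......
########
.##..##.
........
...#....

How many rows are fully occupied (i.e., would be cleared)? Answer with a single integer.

Check each row:
  row 0: 2 empty cells -> not full
  row 1: 8 empty cells -> not full
  row 2: 0 empty cells -> FULL (clear)
  row 3: 2 empty cells -> not full
  row 4: 7 empty cells -> not full
  row 5: 6 empty cells -> not full
  row 6: 1 empty cell -> not full
  row 7: 7 empty cells -> not full
  row 8: 0 empty cells -> FULL (clear)
  row 9: 4 empty cells -> not full
  row 10: 8 empty cells -> not full
  row 11: 7 empty cells -> not full
Total rows cleared: 2

Answer: 2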